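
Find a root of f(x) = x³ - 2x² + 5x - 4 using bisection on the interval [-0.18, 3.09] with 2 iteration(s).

f(x) = x³ - 2x² + 5x - 4
Initial interval: [-0.18, 3.09]

Iteration 1:
  c_1 = (-0.180000 + 3.090000)/2 = 1.455000
  f(c_1) = f(1.455000) = 2.121221
  f(a) × f(c) < 0, new interval: [-0.180000, 1.455000]
Iteration 2:
  c_2 = (-0.180000 + 1.455000)/2 = 0.637500
  f(c_2) = f(0.637500) = -1.366229
  f(a) × f(c) ≥ 0, new interval: [0.637500, 1.455000]

After 2 iteration(s), the approximation is c_2 = 0.637500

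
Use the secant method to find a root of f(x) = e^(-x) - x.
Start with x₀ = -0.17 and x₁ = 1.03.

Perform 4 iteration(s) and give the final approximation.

f(x) = e^(-x) - x
x₀ = -0.17, x₁ = 1.03

Secant formula: x_{n+1} = x_n - f(x_n)(x_n - x_{n-1})/(f(x_n) - f(x_{n-1}))

Iteration 1:
  f(-0.170000) = 1.355305
  f(1.030000) = -0.672993
  x_2 = 1.030000 - (-0.672993)×(1.030000 - (-0.170000))/(-0.672993 - 1.355305)
       = 0.631838
Iteration 2:
  f(1.030000) = -0.672993
  f(0.631838) = -0.100224
  x_3 = 0.631838 - (-0.100224)×(0.631838 - 1.030000)/(-0.100224 - (-0.672993))
       = 0.562167
Iteration 3:
  f(0.631838) = -0.100224
  f(0.562167) = 0.007806
  x_4 = 0.562167 - 0.007806×(0.562167 - 0.631838)/(0.007806 - (-0.100224))
       = 0.567201
Iteration 4:
  f(0.562167) = 0.007806
  f(0.567201) = -0.000090
  x_5 = 0.567201 - (-0.000090)×(0.567201 - 0.562167)/(-0.000090 - 0.007806)
       = 0.567143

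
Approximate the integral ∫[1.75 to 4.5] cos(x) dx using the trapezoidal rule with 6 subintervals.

f(x) = cos(x)
a = 1.75, b = 4.5, n = 6
h = (b - a)/n = 0.458333

Trapezoidal rule: (h/2)[f(x₀) + 2f(x₁) + 2f(x₂) + ... + f(xₙ)]

x_0 = 1.7500, f(x_0) = -0.178246, coefficient = 1
x_1 = 2.2083, f(x_1) = -0.595218, coefficient = 2
x_2 = 2.6667, f(x_2) = -0.889327, coefficient = 2
x_3 = 3.1250, f(x_3) = -0.999862, coefficient = 2
x_4 = 3.5833, f(x_4) = -0.904009, coefficient = 2
x_5 = 4.0417, f(x_5) = -0.621552, coefficient = 2
x_6 = 4.5000, f(x_6) = -0.210796, coefficient = 1

I ≈ (0.458333/2) × -8.408978 = -1.927057
Exact value: -1.961516
Error: 0.034459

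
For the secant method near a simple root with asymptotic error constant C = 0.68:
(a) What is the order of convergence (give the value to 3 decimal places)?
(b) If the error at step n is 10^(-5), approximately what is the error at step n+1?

(a) Secant method has superlinear convergence with order φ = (1+√5)/2 ≈ 1.618.
    This means |e_{n+1}| ≈ C|e_n|^1.618.

(b) With |e_n| = 10^(-5) and C = 0.68:
    |e_{n+1}| ≈ 0.68 × (10^(-5))^1.618 = 0.68 × 10^(-8.09)

(a) ≈ 1.618 (golden ratio); (b) |e_{n+1}| ≈ 5.525e-09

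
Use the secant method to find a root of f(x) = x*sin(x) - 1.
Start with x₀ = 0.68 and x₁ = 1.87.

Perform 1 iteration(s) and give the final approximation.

f(x) = x*sin(x) - 1
x₀ = 0.68, x₁ = 1.87

Secant formula: x_{n+1} = x_n - f(x_n)(x_n - x_{n-1})/(f(x_n) - f(x_{n-1}))

Iteration 1:
  f(0.680000) = -0.572421
  f(1.870000) = 0.786919
  x_2 = 1.870000 - 0.786919×(1.870000 - 0.680000)/(0.786919 - (-0.572421))
       = 1.181112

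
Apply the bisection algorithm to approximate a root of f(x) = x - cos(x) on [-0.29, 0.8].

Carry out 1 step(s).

f(x) = x - cos(x)
Initial interval: [-0.29, 0.8]

Iteration 1:
  c_1 = (-0.290000 + 0.800000)/2 = 0.255000
  f(c_1) = f(0.255000) = -0.712663
  f(a) × f(c) ≥ 0, new interval: [0.255000, 0.800000]

After 1 iteration(s), the approximation is c_1 = 0.255000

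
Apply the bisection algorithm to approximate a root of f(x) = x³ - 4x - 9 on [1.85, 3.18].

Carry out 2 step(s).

f(x) = x³ - 4x - 9
Initial interval: [1.85, 3.18]

Iteration 1:
  c_1 = (1.850000 + 3.180000)/2 = 2.515000
  f(c_1) = f(2.515000) = -3.152059
  f(a) × f(c) ≥ 0, new interval: [2.515000, 3.180000]
Iteration 2:
  c_2 = (2.515000 + 3.180000)/2 = 2.847500
  f(c_2) = f(2.847500) = 2.698260
  f(a) × f(c) < 0, new interval: [2.515000, 2.847500]

After 2 iteration(s), the approximation is c_2 = 2.847500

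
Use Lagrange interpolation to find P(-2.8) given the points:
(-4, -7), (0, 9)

Lagrange interpolation formula:
P(x) = Σ yᵢ × Lᵢ(x)
where Lᵢ(x) = Π_{j≠i} (x - xⱼ)/(xᵢ - xⱼ)

L_0(-2.8) = (-2.8 - 0)/(-4 - 0) = 0.700000
L_1(-2.8) = (-2.8 - (-4))/(0 - (-4)) = 0.300000

P(-2.8) = (-7)×L_0(-2.8) + 9×L_1(-2.8)
P(-2.8) = -2.200000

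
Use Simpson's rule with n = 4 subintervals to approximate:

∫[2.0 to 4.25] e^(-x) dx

f(x) = e^(-x)
a = 2.0, b = 4.25, n = 4
h = (b - a)/n = 0.562500

Simpson's rule: (h/3)[f(x₀) + 4f(x₁) + 2f(x₂) + ... + f(xₙ)]

x_0 = 2.0000, f(x_0) = 0.135335, coefficient = 1
x_1 = 2.5625, f(x_1) = 0.077112, coefficient = 4
x_2 = 3.1250, f(x_2) = 0.043937, coefficient = 2
x_3 = 3.6875, f(x_3) = 0.025035, coefficient = 4
x_4 = 4.2500, f(x_4) = 0.014264, coefficient = 1

I ≈ (0.562500/3) × 0.646058 = 0.121136
Exact value: 0.121071
Error: 0.000065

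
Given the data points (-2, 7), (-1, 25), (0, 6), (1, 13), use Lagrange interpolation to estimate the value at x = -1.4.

Lagrange interpolation formula:
P(x) = Σ yᵢ × Lᵢ(x)
where Lᵢ(x) = Π_{j≠i} (x - xⱼ)/(xᵢ - xⱼ)

L_0(-1.4) = (-1.4 - (-1))/(-2 - (-1)) × (-1.4 - 0)/(-2 - 0) × (-1.4 - 1)/(-2 - 1) = 0.224000
L_1(-1.4) = (-1.4 - (-2))/(-1 - (-2)) × (-1.4 - 0)/(-1 - 0) × (-1.4 - 1)/(-1 - 1) = 1.008000
L_2(-1.4) = (-1.4 - (-2))/(0 - (-2)) × (-1.4 - (-1))/(0 - (-1)) × (-1.4 - 1)/(0 - 1) = -0.288000
L_3(-1.4) = (-1.4 - (-2))/(1 - (-2)) × (-1.4 - (-1))/(1 - (-1)) × (-1.4 - 0)/(1 - 0) = 0.056000

P(-1.4) = 7×L_0(-1.4) + 25×L_1(-1.4) + 6×L_2(-1.4) + 13×L_3(-1.4)
P(-1.4) = 25.768000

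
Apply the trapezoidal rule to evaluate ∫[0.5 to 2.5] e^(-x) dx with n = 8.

f(x) = e^(-x)
a = 0.5, b = 2.5, n = 8
h = (b - a)/n = 0.250000

Trapezoidal rule: (h/2)[f(x₀) + 2f(x₁) + 2f(x₂) + ... + f(xₙ)]

x_0 = 0.5000, f(x_0) = 0.606531, coefficient = 1
x_1 = 0.7500, f(x_1) = 0.472367, coefficient = 2
x_2 = 1.0000, f(x_2) = 0.367879, coefficient = 2
x_3 = 1.2500, f(x_3) = 0.286505, coefficient = 2
x_4 = 1.5000, f(x_4) = 0.223130, coefficient = 2
x_5 = 1.7500, f(x_5) = 0.173774, coefficient = 2
x_6 = 2.0000, f(x_6) = 0.135335, coefficient = 2
x_7 = 2.2500, f(x_7) = 0.105399, coefficient = 2
x_8 = 2.5000, f(x_8) = 0.082085, coefficient = 1

I ≈ (0.250000/2) × 4.217394 = 0.527174
Exact value: 0.524446
Error: 0.002729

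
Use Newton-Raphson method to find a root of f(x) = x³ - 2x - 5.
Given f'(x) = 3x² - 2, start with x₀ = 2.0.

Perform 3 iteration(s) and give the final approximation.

f(x) = x³ - 2x - 5
f'(x) = 3x² - 2
x₀ = 2.0

Newton-Raphson formula: x_{n+1} = x_n - f(x_n)/f'(x_n)

Iteration 1:
  f(2.000000) = -1.000000
  f'(2.000000) = 10.000000
  x_1 = 2.000000 - (-1.000000)/10.000000 = 2.100000
Iteration 2:
  f(2.100000) = 0.061000
  f'(2.100000) = 11.230000
  x_2 = 2.100000 - 0.061000/11.230000 = 2.094568
Iteration 3:
  f(2.094568) = 0.000186
  f'(2.094568) = 11.161647
  x_3 = 2.094568 - 0.000186/11.161647 = 2.094551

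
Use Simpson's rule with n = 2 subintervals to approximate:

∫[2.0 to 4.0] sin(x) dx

f(x) = sin(x)
a = 2.0, b = 4.0, n = 2
h = (b - a)/n = 1.000000

Simpson's rule: (h/3)[f(x₀) + 4f(x₁) + 2f(x₂) + ... + f(xₙ)]

x_0 = 2.0000, f(x_0) = 0.909297, coefficient = 1
x_1 = 3.0000, f(x_1) = 0.141120, coefficient = 4
x_2 = 4.0000, f(x_2) = -0.756802, coefficient = 1

I ≈ (1.000000/3) × 0.716975 = 0.238992
Exact value: 0.237497
Error: 0.001495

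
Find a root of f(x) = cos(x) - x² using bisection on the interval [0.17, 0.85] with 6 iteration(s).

f(x) = cos(x) - x²
Initial interval: [0.17, 0.85]

Iteration 1:
  c_1 = (0.170000 + 0.850000)/2 = 0.510000
  f(c_1) = f(0.510000) = 0.612645
  f(a) × f(c) ≥ 0, new interval: [0.510000, 0.850000]
Iteration 2:
  c_2 = (0.510000 + 0.850000)/2 = 0.680000
  f(c_2) = f(0.680000) = 0.315173
  f(a) × f(c) ≥ 0, new interval: [0.680000, 0.850000]
Iteration 3:
  c_3 = (0.680000 + 0.850000)/2 = 0.765000
  f(c_3) = f(0.765000) = 0.136157
  f(a) × f(c) ≥ 0, new interval: [0.765000, 0.850000]
Iteration 4:
  c_4 = (0.765000 + 0.850000)/2 = 0.807500
  f(c_4) = f(0.807500) = 0.039251
  f(a) × f(c) ≥ 0, new interval: [0.807500, 0.850000]
Iteration 5:
  c_5 = (0.807500 + 0.850000)/2 = 0.828750
  f(c_5) = f(0.828750) = -0.011029
  f(a) × f(c) < 0, new interval: [0.807500, 0.828750]
Iteration 6:
  c_6 = (0.807500 + 0.828750)/2 = 0.818125
  f(c_6) = f(0.818125) = 0.014262
  f(a) × f(c) ≥ 0, new interval: [0.818125, 0.828750]

After 6 iteration(s), the approximation is c_6 = 0.818125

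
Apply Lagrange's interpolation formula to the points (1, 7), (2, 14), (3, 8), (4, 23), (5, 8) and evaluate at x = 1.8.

Lagrange interpolation formula:
P(x) = Σ yᵢ × Lᵢ(x)
where Lᵢ(x) = Π_{j≠i} (x - xⱼ)/(xᵢ - xⱼ)

L_0(1.8) = (1.8 - 2)/(1 - 2) × (1.8 - 3)/(1 - 3) × (1.8 - 4)/(1 - 4) × (1.8 - 5)/(1 - 5) = 0.070400
L_1(1.8) = (1.8 - 1)/(2 - 1) × (1.8 - 3)/(2 - 3) × (1.8 - 4)/(2 - 4) × (1.8 - 5)/(2 - 5) = 1.126400
L_2(1.8) = (1.8 - 1)/(3 - 1) × (1.8 - 2)/(3 - 2) × (1.8 - 4)/(3 - 4) × (1.8 - 5)/(3 - 5) = -0.281600
L_3(1.8) = (1.8 - 1)/(4 - 1) × (1.8 - 2)/(4 - 2) × (1.8 - 3)/(4 - 3) × (1.8 - 5)/(4 - 5) = 0.102400
L_4(1.8) = (1.8 - 1)/(5 - 1) × (1.8 - 2)/(5 - 2) × (1.8 - 3)/(5 - 3) × (1.8 - 4)/(5 - 4) = -0.017600

P(1.8) = 7×L_0(1.8) + 14×L_1(1.8) + 8×L_2(1.8) + 23×L_3(1.8) + 8×L_4(1.8)
P(1.8) = 16.224000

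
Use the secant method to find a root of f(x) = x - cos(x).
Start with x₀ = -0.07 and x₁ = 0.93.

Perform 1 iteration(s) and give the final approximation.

f(x) = x - cos(x)
x₀ = -0.07, x₁ = 0.93

Secant formula: x_{n+1} = x_n - f(x_n)(x_n - x_{n-1})/(f(x_n) - f(x_{n-1}))

Iteration 1:
  f(-0.070000) = -1.067551
  f(0.930000) = 0.332166
  x_2 = 0.930000 - 0.332166×(0.930000 - (-0.070000))/(0.332166 - (-1.067551))
       = 0.692691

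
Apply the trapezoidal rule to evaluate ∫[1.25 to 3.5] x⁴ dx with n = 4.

f(x) = x⁴
a = 1.25, b = 3.5, n = 4
h = (b - a)/n = 0.562500

Trapezoidal rule: (h/2)[f(x₀) + 2f(x₁) + 2f(x₂) + ... + f(xₙ)]

x_0 = 1.2500, f(x_0) = 2.441406, coefficient = 1
x_1 = 1.8125, f(x_1) = 10.792252, coefficient = 2
x_2 = 2.3750, f(x_2) = 31.816650, coefficient = 2
x_3 = 2.9375, f(x_3) = 74.458023, coefficient = 2
x_4 = 3.5000, f(x_4) = 150.062500, coefficient = 1

I ≈ (0.562500/2) × 386.637756 = 108.741869
Exact value: 104.433398
Error: 4.308471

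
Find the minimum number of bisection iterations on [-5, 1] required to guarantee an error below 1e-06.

We need (b-a)/2^n ≤ 1e-06
(1 - (-5))/2^n ≤ 1e-06
6/2^n ≤ 1e-06
2^n ≥ 6000000
n ≥ log₂(6000000) = 22.52
n ≥ 23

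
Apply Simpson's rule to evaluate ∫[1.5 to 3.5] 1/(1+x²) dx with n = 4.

f(x) = 1/(1+x²)
a = 1.5, b = 3.5, n = 4
h = (b - a)/n = 0.500000

Simpson's rule: (h/3)[f(x₀) + 4f(x₁) + 2f(x₂) + ... + f(xₙ)]

x_0 = 1.5000, f(x_0) = 0.307692, coefficient = 1
x_1 = 2.0000, f(x_1) = 0.200000, coefficient = 4
x_2 = 2.5000, f(x_2) = 0.137931, coefficient = 2
x_3 = 3.0000, f(x_3) = 0.100000, coefficient = 4
x_4 = 3.5000, f(x_4) = 0.075472, coefficient = 1

I ≈ (0.500000/3) × 1.859026 = 0.309838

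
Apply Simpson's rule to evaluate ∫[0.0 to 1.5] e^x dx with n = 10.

f(x) = e^x
a = 0.0, b = 1.5, n = 10
h = (b - a)/n = 0.150000

Simpson's rule: (h/3)[f(x₀) + 4f(x₁) + 2f(x₂) + ... + f(xₙ)]

x_0 = 0.0000, f(x_0) = 1.000000, coefficient = 1
x_1 = 0.1500, f(x_1) = 1.161834, coefficient = 4
x_2 = 0.3000, f(x_2) = 1.349859, coefficient = 2
x_3 = 0.4500, f(x_3) = 1.568312, coefficient = 4
x_4 = 0.6000, f(x_4) = 1.822119, coefficient = 2
x_5 = 0.7500, f(x_5) = 2.117000, coefficient = 4
x_6 = 0.9000, f(x_6) = 2.459603, coefficient = 2
x_7 = 1.0500, f(x_7) = 2.857651, coefficient = 4
x_8 = 1.2000, f(x_8) = 3.320117, coefficient = 2
x_9 = 1.3500, f(x_9) = 3.857426, coefficient = 4
x_10 = 1.5000, f(x_10) = 4.481689, coefficient = 1

I ≈ (0.150000/3) × 69.633977 = 3.481699
Exact value: 3.481689
Error: 0.000010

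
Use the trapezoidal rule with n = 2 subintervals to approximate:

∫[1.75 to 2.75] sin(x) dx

f(x) = sin(x)
a = 1.75, b = 2.75, n = 2
h = (b - a)/n = 0.500000

Trapezoidal rule: (h/2)[f(x₀) + 2f(x₁) + 2f(x₂) + ... + f(xₙ)]

x_0 = 1.7500, f(x_0) = 0.983986, coefficient = 1
x_1 = 2.2500, f(x_1) = 0.778073, coefficient = 2
x_2 = 2.7500, f(x_2) = 0.381661, coefficient = 1

I ≈ (0.500000/2) × 2.921793 = 0.730448
Exact value: 0.746056
Error: 0.015608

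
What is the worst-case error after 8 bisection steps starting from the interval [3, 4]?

Bisection error bound: |error| ≤ (b-a)/2^n
|error| ≤ (4 - 3)/2^8 = 1/2^8
|error| ≤ 0.0039062500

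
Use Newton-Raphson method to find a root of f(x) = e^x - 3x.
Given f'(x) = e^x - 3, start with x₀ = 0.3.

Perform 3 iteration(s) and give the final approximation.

f(x) = e^x - 3x
f'(x) = e^x - 3
x₀ = 0.3

Newton-Raphson formula: x_{n+1} = x_n - f(x_n)/f'(x_n)

Iteration 1:
  f(0.300000) = 0.449859
  f'(0.300000) = -1.650141
  x_1 = 0.300000 - 0.449859/(-1.650141) = 0.572618
Iteration 2:
  f(0.572618) = 0.055048
  f'(0.572618) = -1.227097
  x_2 = 0.572618 - 0.055048/(-1.227097) = 0.617479
Iteration 3:
  f(0.617479) = 0.001811
  f'(0.617479) = -1.145753
  x_3 = 0.617479 - 0.001811/(-1.145753) = 0.619059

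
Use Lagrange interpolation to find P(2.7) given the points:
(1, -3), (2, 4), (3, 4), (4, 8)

Lagrange interpolation formula:
P(x) = Σ yᵢ × Lᵢ(x)
where Lᵢ(x) = Π_{j≠i} (x - xⱼ)/(xᵢ - xⱼ)

L_0(2.7) = (2.7 - 2)/(1 - 2) × (2.7 - 3)/(1 - 3) × (2.7 - 4)/(1 - 4) = -0.045500
L_1(2.7) = (2.7 - 1)/(2 - 1) × (2.7 - 3)/(2 - 3) × (2.7 - 4)/(2 - 4) = 0.331500
L_2(2.7) = (2.7 - 1)/(3 - 1) × (2.7 - 2)/(3 - 2) × (2.7 - 4)/(3 - 4) = 0.773500
L_3(2.7) = (2.7 - 1)/(4 - 1) × (2.7 - 2)/(4 - 2) × (2.7 - 3)/(4 - 3) = -0.059500

P(2.7) = (-3)×L_0(2.7) + 4×L_1(2.7) + 4×L_2(2.7) + 8×L_3(2.7)
P(2.7) = 4.080500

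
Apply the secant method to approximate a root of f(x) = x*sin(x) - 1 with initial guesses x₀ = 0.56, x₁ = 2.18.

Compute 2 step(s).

f(x) = x*sin(x) - 1
x₀ = 0.56, x₁ = 2.18

Secant formula: x_{n+1} = x_n - f(x_n)(x_n - x_{n-1})/(f(x_n) - f(x_{n-1}))

Iteration 1:
  f(0.560000) = -0.702536
  f(2.180000) = 0.787827
  x_2 = 2.180000 - 0.787827×(2.180000 - 0.560000)/(0.787827 - (-0.702536))
       = 1.323645
Iteration 2:
  f(2.180000) = 0.787827
  f(1.323645) = 0.283424
  x_3 = 1.323645 - 0.283424×(1.323645 - 2.180000)/(0.283424 - 0.787827)
       = 0.842459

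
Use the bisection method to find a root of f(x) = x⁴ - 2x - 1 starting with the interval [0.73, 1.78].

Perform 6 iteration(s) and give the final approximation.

f(x) = x⁴ - 2x - 1
Initial interval: [0.73, 1.78]

Iteration 1:
  c_1 = (0.730000 + 1.780000)/2 = 1.255000
  f(c_1) = f(1.255000) = -1.029296
  f(a) × f(c) ≥ 0, new interval: [1.255000, 1.780000]
Iteration 2:
  c_2 = (1.255000 + 1.780000)/2 = 1.517500
  f(c_2) = f(1.517500) = 1.267917
  f(a) × f(c) < 0, new interval: [1.255000, 1.517500]
Iteration 3:
  c_3 = (1.255000 + 1.517500)/2 = 1.386250
  f(c_3) = f(1.386250) = -0.079611
  f(a) × f(c) ≥ 0, new interval: [1.386250, 1.517500]
Iteration 4:
  c_4 = (1.386250 + 1.517500)/2 = 1.451875
  f(c_4) = f(1.451875) = 0.539665
  f(a) × f(c) < 0, new interval: [1.386250, 1.451875]
Iteration 5:
  c_5 = (1.386250 + 1.451875)/2 = 1.419062
  f(c_5) = f(1.419062) = 0.217017
  f(a) × f(c) < 0, new interval: [1.386250, 1.419062]
Iteration 6:
  c_6 = (1.386250 + 1.419062)/2 = 1.402656
  f(c_6) = f(1.402656) = 0.065526
  f(a) × f(c) < 0, new interval: [1.386250, 1.402656]

After 6 iteration(s), the approximation is c_6 = 1.402656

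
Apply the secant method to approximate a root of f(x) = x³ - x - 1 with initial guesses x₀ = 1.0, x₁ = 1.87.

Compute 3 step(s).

f(x) = x³ - x - 1
x₀ = 1.0, x₁ = 1.87

Secant formula: x_{n+1} = x_n - f(x_n)(x_n - x_{n-1})/(f(x_n) - f(x_{n-1}))

Iteration 1:
  f(1.000000) = -1.000000
  f(1.870000) = 3.669203
  x_2 = 1.870000 - 3.669203×(1.870000 - 1.000000)/(3.669203 - (-1.000000))
       = 1.186327
Iteration 2:
  f(1.870000) = 3.669203
  f(1.186327) = -0.516723
  x_3 = 1.186327 - (-0.516723)×(1.186327 - 1.870000)/(-0.516723 - 3.669203)
       = 1.270722
Iteration 3:
  f(1.186327) = -0.516723
  f(1.270722) = -0.218844
  x_4 = 1.270722 - (-0.218844)×(1.270722 - 1.186327)/(-0.218844 - (-0.516723))
       = 1.332724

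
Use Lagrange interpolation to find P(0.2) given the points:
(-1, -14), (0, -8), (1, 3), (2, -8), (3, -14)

Lagrange interpolation formula:
P(x) = Σ yᵢ × Lᵢ(x)
where Lᵢ(x) = Π_{j≠i} (x - xⱼ)/(xᵢ - xⱼ)

L_0(0.2) = (0.2 - 0)/(-1 - 0) × (0.2 - 1)/(-1 - 1) × (0.2 - 2)/(-1 - 2) × (0.2 - 3)/(-1 - 3) = -0.033600
L_1(0.2) = (0.2 - (-1))/(0 - (-1)) × (0.2 - 1)/(0 - 1) × (0.2 - 2)/(0 - 2) × (0.2 - 3)/(0 - 3) = 0.806400
L_2(0.2) = (0.2 - (-1))/(1 - (-1)) × (0.2 - 0)/(1 - 0) × (0.2 - 2)/(1 - 2) × (0.2 - 3)/(1 - 3) = 0.302400
L_3(0.2) = (0.2 - (-1))/(2 - (-1)) × (0.2 - 0)/(2 - 0) × (0.2 - 1)/(2 - 1) × (0.2 - 3)/(2 - 3) = -0.089600
L_4(0.2) = (0.2 - (-1))/(3 - (-1)) × (0.2 - 0)/(3 - 0) × (0.2 - 1)/(3 - 1) × (0.2 - 2)/(3 - 2) = 0.014400

P(0.2) = (-14)×L_0(0.2) + (-8)×L_1(0.2) + 3×L_2(0.2) + (-8)×L_3(0.2) + (-14)×L_4(0.2)
P(0.2) = -4.558400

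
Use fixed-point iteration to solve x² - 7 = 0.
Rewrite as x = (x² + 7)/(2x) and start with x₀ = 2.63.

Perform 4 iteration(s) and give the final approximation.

Equation: x² - 7 = 0
Fixed-point form: x = (x² + 7)/(2x)
x₀ = 2.63

x_1 = g(2.630000) = 2.645798
x_2 = g(2.645798) = 2.645751
x_3 = g(2.645751) = 2.645751
x_4 = g(2.645751) = 2.645751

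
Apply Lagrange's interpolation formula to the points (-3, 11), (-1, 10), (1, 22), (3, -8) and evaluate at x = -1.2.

Lagrange interpolation formula:
P(x) = Σ yᵢ × Lᵢ(x)
where Lᵢ(x) = Π_{j≠i} (x - xⱼ)/(xᵢ - xⱼ)

L_0(-1.2) = (-1.2 - (-1))/(-3 - (-1)) × (-1.2 - 1)/(-3 - 1) × (-1.2 - 3)/(-3 - 3) = 0.038500
L_1(-1.2) = (-1.2 - (-3))/(-1 - (-3)) × (-1.2 - 1)/(-1 - 1) × (-1.2 - 3)/(-1 - 3) = 1.039500
L_2(-1.2) = (-1.2 - (-3))/(1 - (-3)) × (-1.2 - (-1))/(1 - (-1)) × (-1.2 - 3)/(1 - 3) = -0.094500
L_3(-1.2) = (-1.2 - (-3))/(3 - (-3)) × (-1.2 - (-1))/(3 - (-1)) × (-1.2 - 1)/(3 - 1) = 0.016500

P(-1.2) = 11×L_0(-1.2) + 10×L_1(-1.2) + 22×L_2(-1.2) + (-8)×L_3(-1.2)
P(-1.2) = 8.607500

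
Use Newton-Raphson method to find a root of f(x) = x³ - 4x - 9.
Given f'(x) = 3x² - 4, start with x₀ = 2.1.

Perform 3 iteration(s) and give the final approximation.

f(x) = x³ - 4x - 9
f'(x) = 3x² - 4
x₀ = 2.1

Newton-Raphson formula: x_{n+1} = x_n - f(x_n)/f'(x_n)

Iteration 1:
  f(2.100000) = -8.139000
  f'(2.100000) = 9.230000
  x_1 = 2.100000 - (-8.139000)/9.230000 = 2.981798
Iteration 2:
  f(2.981798) = 5.584341
  f'(2.981798) = 22.673367
  x_2 = 2.981798 - 5.584341/22.673367 = 2.735503
Iteration 3:
  f(2.735503) = 0.527699
  f'(2.735503) = 18.448935
  x_3 = 2.735503 - 0.527699/18.448935 = 2.706900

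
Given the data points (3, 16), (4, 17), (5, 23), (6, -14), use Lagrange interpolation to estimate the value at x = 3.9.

Lagrange interpolation formula:
P(x) = Σ yᵢ × Lᵢ(x)
where Lᵢ(x) = Π_{j≠i} (x - xⱼ)/(xᵢ - xⱼ)

L_0(3.9) = (3.9 - 4)/(3 - 4) × (3.9 - 5)/(3 - 5) × (3.9 - 6)/(3 - 6) = 0.038500
L_1(3.9) = (3.9 - 3)/(4 - 3) × (3.9 - 5)/(4 - 5) × (3.9 - 6)/(4 - 6) = 1.039500
L_2(3.9) = (3.9 - 3)/(5 - 3) × (3.9 - 4)/(5 - 4) × (3.9 - 6)/(5 - 6) = -0.094500
L_3(3.9) = (3.9 - 3)/(6 - 3) × (3.9 - 4)/(6 - 4) × (3.9 - 5)/(6 - 5) = 0.016500

P(3.9) = 16×L_0(3.9) + 17×L_1(3.9) + 23×L_2(3.9) + (-14)×L_3(3.9)
P(3.9) = 15.883000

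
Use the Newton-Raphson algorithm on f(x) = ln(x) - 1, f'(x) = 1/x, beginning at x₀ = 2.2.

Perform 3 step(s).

f(x) = ln(x) - 1
f'(x) = 1/x
x₀ = 2.2

Newton-Raphson formula: x_{n+1} = x_n - f(x_n)/f'(x_n)

Iteration 1:
  f(2.200000) = -0.211543
  f'(2.200000) = 0.454545
  x_1 = 2.200000 - (-0.211543)/0.454545 = 2.665394
Iteration 2:
  f(2.665394) = -0.019648
  f'(2.665394) = 0.375179
  x_2 = 2.665394 - (-0.019648)/0.375179 = 2.717764
Iteration 3:
  f(2.717764) = -0.000191
  f'(2.717764) = 0.367950
  x_3 = 2.717764 - (-0.000191)/0.367950 = 2.718282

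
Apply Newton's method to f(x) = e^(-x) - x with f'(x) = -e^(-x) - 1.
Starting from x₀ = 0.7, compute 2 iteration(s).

f(x) = e^(-x) - x
f'(x) = -e^(-x) - 1
x₀ = 0.7

Newton-Raphson formula: x_{n+1} = x_n - f(x_n)/f'(x_n)

Iteration 1:
  f(0.700000) = -0.203415
  f'(0.700000) = -1.496585
  x_1 = 0.700000 - (-0.203415)/(-1.496585) = 0.564081
Iteration 2:
  f(0.564081) = 0.004802
  f'(0.564081) = -1.568883
  x_2 = 0.564081 - 0.004802/(-1.568883) = 0.567142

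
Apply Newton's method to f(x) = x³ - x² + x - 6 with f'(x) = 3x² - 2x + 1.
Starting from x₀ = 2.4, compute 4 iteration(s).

f(x) = x³ - x² + x - 6
f'(x) = 3x² - 2x + 1
x₀ = 2.4

Newton-Raphson formula: x_{n+1} = x_n - f(x_n)/f'(x_n)

Iteration 1:
  f(2.400000) = 4.464000
  f'(2.400000) = 13.480000
  x_1 = 2.400000 - 4.464000/13.480000 = 2.068843
Iteration 2:
  f(2.068843) = 0.643607
  f'(2.068843) = 9.702645
  x_2 = 2.068843 - 0.643607/9.702645 = 2.002510
Iteration 3:
  f(2.002510) = 0.022617
  f'(2.002510) = 9.025114
  x_3 = 2.002510 - 0.022617/9.025114 = 2.000003
Iteration 4:
  f(2.000003) = 0.000031
  f'(2.000003) = 9.000035
  x_4 = 2.000003 - 0.000031/9.000035 = 2.000000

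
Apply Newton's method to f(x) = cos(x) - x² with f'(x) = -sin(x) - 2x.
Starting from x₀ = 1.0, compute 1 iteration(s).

f(x) = cos(x) - x²
f'(x) = -sin(x) - 2x
x₀ = 1.0

Newton-Raphson formula: x_{n+1} = x_n - f(x_n)/f'(x_n)

Iteration 1:
  f(1.000000) = -0.459698
  f'(1.000000) = -2.841471
  x_1 = 1.000000 - (-0.459698)/(-2.841471) = 0.838218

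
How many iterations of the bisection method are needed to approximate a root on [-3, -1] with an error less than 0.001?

We need (b-a)/2^n ≤ 0.001
(-1 - (-3))/2^n ≤ 0.001
2/2^n ≤ 0.001
2^n ≥ 2000
n ≥ log₂(2000) = 10.97
n ≥ 11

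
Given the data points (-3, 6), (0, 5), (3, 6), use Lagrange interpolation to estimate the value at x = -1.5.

Lagrange interpolation formula:
P(x) = Σ yᵢ × Lᵢ(x)
where Lᵢ(x) = Π_{j≠i} (x - xⱼ)/(xᵢ - xⱼ)

L_0(-1.5) = (-1.5 - 0)/(-3 - 0) × (-1.5 - 3)/(-3 - 3) = 0.375000
L_1(-1.5) = (-1.5 - (-3))/(0 - (-3)) × (-1.5 - 3)/(0 - 3) = 0.750000
L_2(-1.5) = (-1.5 - (-3))/(3 - (-3)) × (-1.5 - 0)/(3 - 0) = -0.125000

P(-1.5) = 6×L_0(-1.5) + 5×L_1(-1.5) + 6×L_2(-1.5)
P(-1.5) = 5.250000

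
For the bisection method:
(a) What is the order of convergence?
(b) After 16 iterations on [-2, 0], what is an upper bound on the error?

(a) Bisection has linear (order 1) convergence; the error is halved each step.

(b) Error bound = (b-a)/2^n = (0 - (-2))/2^{16}
    = 2/2^{16}

(a) 1 (linear); (b) error ≤ 3.05e-05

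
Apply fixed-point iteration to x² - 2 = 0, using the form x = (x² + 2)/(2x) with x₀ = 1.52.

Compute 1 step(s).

Equation: x² - 2 = 0
Fixed-point form: x = (x² + 2)/(2x)
x₀ = 1.52

x_1 = g(1.520000) = 1.417895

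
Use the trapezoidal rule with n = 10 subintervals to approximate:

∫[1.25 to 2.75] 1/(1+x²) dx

f(x) = 1/(1+x²)
a = 1.25, b = 2.75, n = 10
h = (b - a)/n = 0.150000

Trapezoidal rule: (h/2)[f(x₀) + 2f(x₁) + 2f(x₂) + ... + f(xₙ)]

x_0 = 1.2500, f(x_0) = 0.390244, coefficient = 1
x_1 = 1.4000, f(x_1) = 0.337838, coefficient = 2
x_2 = 1.5500, f(x_2) = 0.293902, coefficient = 2
x_3 = 1.7000, f(x_3) = 0.257069, coefficient = 2
x_4 = 1.8500, f(x_4) = 0.226116, coefficient = 2
x_5 = 2.0000, f(x_5) = 0.200000, coefficient = 2
x_6 = 2.1500, f(x_6) = 0.177857, coefficient = 2
x_7 = 2.3000, f(x_7) = 0.158983, coefficient = 2
x_8 = 2.4500, f(x_8) = 0.142806, coefficient = 2
x_9 = 2.6000, f(x_9) = 0.128866, coefficient = 2
x_10 = 2.7500, f(x_10) = 0.116788, coefficient = 1

I ≈ (0.150000/2) × 4.353906 = 0.326543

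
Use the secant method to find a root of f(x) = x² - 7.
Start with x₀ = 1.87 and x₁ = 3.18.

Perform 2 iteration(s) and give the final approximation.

f(x) = x² - 7
x₀ = 1.87, x₁ = 3.18

Secant formula: x_{n+1} = x_n - f(x_n)(x_n - x_{n-1})/(f(x_n) - f(x_{n-1}))

Iteration 1:
  f(1.870000) = -3.503100
  f(3.180000) = 3.112400
  x_2 = 3.180000 - 3.112400×(3.180000 - 1.870000)/(3.112400 - (-3.503100))
       = 2.563683
Iteration 2:
  f(3.180000) = 3.112400
  f(2.563683) = -0.427529
  x_3 = 2.563683 - (-0.427529)×(2.563683 - 3.180000)/(-0.427529 - 3.112400)
       = 2.638118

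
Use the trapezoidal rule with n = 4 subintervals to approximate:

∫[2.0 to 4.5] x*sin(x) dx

f(x) = x*sin(x)
a = 2.0, b = 4.5, n = 4
h = (b - a)/n = 0.625000

Trapezoidal rule: (h/2)[f(x₀) + 2f(x₁) + 2f(x₂) + ... + f(xₙ)]

x_0 = 2.0000, f(x_0) = 1.818595, coefficient = 1
x_1 = 2.6250, f(x_1) = 1.296541, coefficient = 2
x_2 = 3.2500, f(x_2) = -0.351634, coefficient = 2
x_3 = 3.8750, f(x_3) = -2.593944, coefficient = 2
x_4 = 4.5000, f(x_4) = -4.398886, coefficient = 1

I ≈ (0.625000/2) × -5.878365 = -1.836989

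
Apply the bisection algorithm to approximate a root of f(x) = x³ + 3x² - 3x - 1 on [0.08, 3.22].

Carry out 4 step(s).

f(x) = x³ + 3x² - 3x - 1
Initial interval: [0.08, 3.22]

Iteration 1:
  c_1 = (0.080000 + 3.220000)/2 = 1.650000
  f(c_1) = f(1.650000) = 6.709625
  f(a) × f(c) < 0, new interval: [0.080000, 1.650000]
Iteration 2:
  c_2 = (0.080000 + 1.650000)/2 = 0.865000
  f(c_2) = f(0.865000) = -0.703110
  f(a) × f(c) ≥ 0, new interval: [0.865000, 1.650000]
Iteration 3:
  c_3 = (0.865000 + 1.650000)/2 = 1.257500
  f(c_3) = f(1.257500) = 1.959911
  f(a) × f(c) < 0, new interval: [0.865000, 1.257500]
Iteration 4:
  c_4 = (0.865000 + 1.257500)/2 = 1.061250
  f(c_4) = f(1.061250) = 0.390239
  f(a) × f(c) < 0, new interval: [0.865000, 1.061250]

After 4 iteration(s), the approximation is c_4 = 1.061250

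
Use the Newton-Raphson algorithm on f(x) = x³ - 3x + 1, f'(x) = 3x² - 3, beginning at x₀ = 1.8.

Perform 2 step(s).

f(x) = x³ - 3x + 1
f'(x) = 3x² - 3
x₀ = 1.8

Newton-Raphson formula: x_{n+1} = x_n - f(x_n)/f'(x_n)

Iteration 1:
  f(1.800000) = 1.432000
  f'(1.800000) = 6.720000
  x_1 = 1.800000 - 1.432000/6.720000 = 1.586905
Iteration 2:
  f(1.586905) = 0.235535
  f'(1.586905) = 4.554800
  x_2 = 1.586905 - 0.235535/4.554800 = 1.535193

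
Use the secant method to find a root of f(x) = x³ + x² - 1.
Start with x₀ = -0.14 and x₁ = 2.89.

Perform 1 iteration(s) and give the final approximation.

f(x) = x³ + x² - 1
x₀ = -0.14, x₁ = 2.89

Secant formula: x_{n+1} = x_n - f(x_n)(x_n - x_{n-1})/(f(x_n) - f(x_{n-1}))

Iteration 1:
  f(-0.140000) = -0.983144
  f(2.890000) = 31.489669
  x_2 = 2.890000 - 31.489669×(2.890000 - (-0.140000))/(31.489669 - (-0.983144))
       = -0.048264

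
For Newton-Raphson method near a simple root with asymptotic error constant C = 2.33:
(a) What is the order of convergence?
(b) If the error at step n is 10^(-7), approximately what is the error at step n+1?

(a) Newton-Raphson has quadratic (order 2) convergence near simple roots.
    This means |e_{n+1}| ≈ C|e_n|².

(b) With |e_n| = 10^(-7) and C = 2.33:
    |e_{n+1}| ≈ 2.33 × (10^(-7))² = 2.33 × 10^(-14)

(a) 2 (quadratic); (b) |e_{n+1}| ≈ 2.330e-14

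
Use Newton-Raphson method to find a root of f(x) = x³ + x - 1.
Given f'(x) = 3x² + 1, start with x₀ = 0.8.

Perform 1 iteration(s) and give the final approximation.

f(x) = x³ + x - 1
f'(x) = 3x² + 1
x₀ = 0.8

Newton-Raphson formula: x_{n+1} = x_n - f(x_n)/f'(x_n)

Iteration 1:
  f(0.800000) = 0.312000
  f'(0.800000) = 2.920000
  x_1 = 0.800000 - 0.312000/2.920000 = 0.693151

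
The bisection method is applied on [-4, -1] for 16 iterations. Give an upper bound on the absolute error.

Bisection error bound: |error| ≤ (b-a)/2^n
|error| ≤ (-1 - (-4))/2^16 = 3/2^16
|error| ≤ 0.0000457764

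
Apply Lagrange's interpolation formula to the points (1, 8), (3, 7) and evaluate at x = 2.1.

Lagrange interpolation formula:
P(x) = Σ yᵢ × Lᵢ(x)
where Lᵢ(x) = Π_{j≠i} (x - xⱼ)/(xᵢ - xⱼ)

L_0(2.1) = (2.1 - 3)/(1 - 3) = 0.450000
L_1(2.1) = (2.1 - 1)/(3 - 1) = 0.550000

P(2.1) = 8×L_0(2.1) + 7×L_1(2.1)
P(2.1) = 7.450000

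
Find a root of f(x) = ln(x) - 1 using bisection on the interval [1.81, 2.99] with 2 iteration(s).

f(x) = ln(x) - 1
Initial interval: [1.81, 2.99]

Iteration 1:
  c_1 = (1.810000 + 2.990000)/2 = 2.400000
  f(c_1) = f(2.400000) = -0.124531
  f(a) × f(c) ≥ 0, new interval: [2.400000, 2.990000]
Iteration 2:
  c_2 = (2.400000 + 2.990000)/2 = 2.695000
  f(c_2) = f(2.695000) = -0.008602
  f(a) × f(c) ≥ 0, new interval: [2.695000, 2.990000]

After 2 iteration(s), the approximation is c_2 = 2.695000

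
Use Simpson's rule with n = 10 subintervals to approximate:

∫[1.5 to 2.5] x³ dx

f(x) = x³
a = 1.5, b = 2.5, n = 10
h = (b - a)/n = 0.100000

Simpson's rule: (h/3)[f(x₀) + 4f(x₁) + 2f(x₂) + ... + f(xₙ)]

x_0 = 1.5000, f(x_0) = 3.375000, coefficient = 1
x_1 = 1.6000, f(x_1) = 4.096000, coefficient = 4
x_2 = 1.7000, f(x_2) = 4.913000, coefficient = 2
x_3 = 1.8000, f(x_3) = 5.832000, coefficient = 4
x_4 = 1.9000, f(x_4) = 6.859000, coefficient = 2
x_5 = 2.0000, f(x_5) = 8.000000, coefficient = 4
x_6 = 2.1000, f(x_6) = 9.261000, coefficient = 2
x_7 = 2.2000, f(x_7) = 10.648000, coefficient = 4
x_8 = 2.3000, f(x_8) = 12.167000, coefficient = 2
x_9 = 2.4000, f(x_9) = 13.824000, coefficient = 4
x_10 = 2.5000, f(x_10) = 15.625000, coefficient = 1

I ≈ (0.100000/3) × 255.000000 = 8.500000
Exact value: 8.500000
Error: 0.000000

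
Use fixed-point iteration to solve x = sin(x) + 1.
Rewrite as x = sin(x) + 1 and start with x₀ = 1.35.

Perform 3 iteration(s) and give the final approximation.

Equation: x = sin(x) + 1
Fixed-point form: x = sin(x) + 1
x₀ = 1.35

x_1 = g(1.350000) = 1.975723
x_2 = g(1.975723) = 1.919131
x_3 = g(1.919131) = 1.939942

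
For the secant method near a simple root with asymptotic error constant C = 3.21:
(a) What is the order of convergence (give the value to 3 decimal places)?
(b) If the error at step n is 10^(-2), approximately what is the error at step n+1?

(a) Secant method has superlinear convergence with order φ = (1+√5)/2 ≈ 1.618.
    This means |e_{n+1}| ≈ C|e_n|^1.618.

(b) With |e_n| = 10^(-2) and C = 3.21:
    |e_{n+1}| ≈ 3.21 × (10^(-2))^1.618 = 3.21 × 10^(-3.24)

(a) ≈ 1.618 (golden ratio); (b) |e_{n+1}| ≈ 1.864e-03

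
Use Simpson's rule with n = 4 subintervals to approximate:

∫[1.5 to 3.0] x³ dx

f(x) = x³
a = 1.5, b = 3.0, n = 4
h = (b - a)/n = 0.375000

Simpson's rule: (h/3)[f(x₀) + 4f(x₁) + 2f(x₂) + ... + f(xₙ)]

x_0 = 1.5000, f(x_0) = 3.375000, coefficient = 1
x_1 = 1.8750, f(x_1) = 6.591797, coefficient = 4
x_2 = 2.2500, f(x_2) = 11.390625, coefficient = 2
x_3 = 2.6250, f(x_3) = 18.087891, coefficient = 4
x_4 = 3.0000, f(x_4) = 27.000000, coefficient = 1

I ≈ (0.375000/3) × 151.875000 = 18.984375
Exact value: 18.984375
Error: 0.000000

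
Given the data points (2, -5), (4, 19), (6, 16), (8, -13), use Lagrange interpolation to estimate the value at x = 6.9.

Lagrange interpolation formula:
P(x) = Σ yᵢ × Lᵢ(x)
where Lᵢ(x) = Π_{j≠i} (x - xⱼ)/(xᵢ - xⱼ)

L_0(6.9) = (6.9 - 4)/(2 - 4) × (6.9 - 6)/(2 - 6) × (6.9 - 8)/(2 - 8) = 0.059813
L_1(6.9) = (6.9 - 2)/(4 - 2) × (6.9 - 6)/(4 - 6) × (6.9 - 8)/(4 - 8) = -0.303188
L_2(6.9) = (6.9 - 2)/(6 - 2) × (6.9 - 4)/(6 - 4) × (6.9 - 8)/(6 - 8) = 0.976937
L_3(6.9) = (6.9 - 2)/(8 - 2) × (6.9 - 4)/(8 - 4) × (6.9 - 6)/(8 - 6) = 0.266438

P(6.9) = (-5)×L_0(6.9) + 19×L_1(6.9) + 16×L_2(6.9) + (-13)×L_3(6.9)
P(6.9) = 6.107687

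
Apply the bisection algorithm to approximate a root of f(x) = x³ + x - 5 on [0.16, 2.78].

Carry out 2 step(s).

f(x) = x³ + x - 5
Initial interval: [0.16, 2.78]

Iteration 1:
  c_1 = (0.160000 + 2.780000)/2 = 1.470000
  f(c_1) = f(1.470000) = -0.353477
  f(a) × f(c) ≥ 0, new interval: [1.470000, 2.780000]
Iteration 2:
  c_2 = (1.470000 + 2.780000)/2 = 2.125000
  f(c_2) = f(2.125000) = 6.720703
  f(a) × f(c) < 0, new interval: [1.470000, 2.125000]

After 2 iteration(s), the approximation is c_2 = 2.125000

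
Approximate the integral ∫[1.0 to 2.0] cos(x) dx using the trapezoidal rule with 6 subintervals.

f(x) = cos(x)
a = 1.0, b = 2.0, n = 6
h = (b - a)/n = 0.166667

Trapezoidal rule: (h/2)[f(x₀) + 2f(x₁) + 2f(x₂) + ... + f(xₙ)]

x_0 = 1.0000, f(x_0) = 0.540302, coefficient = 1
x_1 = 1.1667, f(x_1) = 0.393219, coefficient = 2
x_2 = 1.3333, f(x_2) = 0.235238, coefficient = 2
x_3 = 1.5000, f(x_3) = 0.070737, coefficient = 2
x_4 = 1.6667, f(x_4) = -0.095724, coefficient = 2
x_5 = 1.8333, f(x_5) = -0.259531, coefficient = 2
x_6 = 2.0000, f(x_6) = -0.416147, coefficient = 1

I ≈ (0.166667/2) × 0.812032 = 0.067669
Exact value: 0.067826
Error: 0.000157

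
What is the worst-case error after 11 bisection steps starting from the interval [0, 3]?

Bisection error bound: |error| ≤ (b-a)/2^n
|error| ≤ (3 - 0)/2^11 = 3/2^11
|error| ≤ 0.0014648438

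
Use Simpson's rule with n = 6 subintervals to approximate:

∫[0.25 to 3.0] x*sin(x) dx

f(x) = x*sin(x)
a = 0.25, b = 3.0, n = 6
h = (b - a)/n = 0.458333

Simpson's rule: (h/3)[f(x₀) + 4f(x₁) + 2f(x₂) + ... + f(xₙ)]

x_0 = 0.2500, f(x_0) = 0.061851, coefficient = 1
x_1 = 0.7083, f(x_1) = 0.460820, coefficient = 4
x_2 = 1.1667, f(x_2) = 1.072686, coefficient = 2
x_3 = 1.6250, f(x_3) = 1.622613, coefficient = 4
x_4 = 2.0833, f(x_4) = 1.815632, coefficient = 2
x_5 = 2.5417, f(x_5) = 1.434978, coefficient = 4
x_6 = 3.0000, f(x_6) = 0.423360, coefficient = 1

I ≈ (0.458333/3) × 20.335489 = 3.106811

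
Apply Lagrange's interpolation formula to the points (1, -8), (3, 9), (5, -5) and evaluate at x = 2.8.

Lagrange interpolation formula:
P(x) = Σ yᵢ × Lᵢ(x)
where Lᵢ(x) = Π_{j≠i} (x - xⱼ)/(xᵢ - xⱼ)

L_0(2.8) = (2.8 - 3)/(1 - 3) × (2.8 - 5)/(1 - 5) = 0.055000
L_1(2.8) = (2.8 - 1)/(3 - 1) × (2.8 - 5)/(3 - 5) = 0.990000
L_2(2.8) = (2.8 - 1)/(5 - 1) × (2.8 - 3)/(5 - 3) = -0.045000

P(2.8) = (-8)×L_0(2.8) + 9×L_1(2.8) + (-5)×L_2(2.8)
P(2.8) = 8.695000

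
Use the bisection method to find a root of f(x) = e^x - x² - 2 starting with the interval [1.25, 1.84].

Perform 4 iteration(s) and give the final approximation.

f(x) = e^x - x² - 2
Initial interval: [1.25, 1.84]

Iteration 1:
  c_1 = (1.250000 + 1.840000)/2 = 1.545000
  f(c_1) = f(1.545000) = 0.300947
  f(a) × f(c) < 0, new interval: [1.250000, 1.545000]
Iteration 2:
  c_2 = (1.250000 + 1.545000)/2 = 1.397500
  f(c_2) = f(1.397500) = 0.092068
  f(a) × f(c) < 0, new interval: [1.250000, 1.397500]
Iteration 3:
  c_3 = (1.250000 + 1.397500)/2 = 1.323750
  f(c_3) = f(1.323750) = 0.005171
  f(a) × f(c) < 0, new interval: [1.250000, 1.323750]
Iteration 4:
  c_4 = (1.250000 + 1.323750)/2 = 1.286875
  f(c_4) = f(1.286875) = -0.034595
  f(a) × f(c) ≥ 0, new interval: [1.286875, 1.323750]

After 4 iteration(s), the approximation is c_4 = 1.286875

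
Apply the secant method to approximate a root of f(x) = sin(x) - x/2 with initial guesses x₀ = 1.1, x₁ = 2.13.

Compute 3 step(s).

f(x) = sin(x) - x/2
x₀ = 1.1, x₁ = 2.13

Secant formula: x_{n+1} = x_n - f(x_n)(x_n - x_{n-1})/(f(x_n) - f(x_{n-1}))

Iteration 1:
  f(1.100000) = 0.341207
  f(2.130000) = -0.217322
  x_2 = 2.130000 - (-0.217322)×(2.130000 - 1.100000)/(-0.217322 - 0.341207)
       = 1.729230
Iteration 2:
  f(2.130000) = -0.217322
  f(1.729230) = 0.122861
  x_3 = 1.729230 - 0.122861×(1.729230 - 2.130000)/(0.122861 - (-0.217322))
       = 1.873972
Iteration 3:
  f(1.729230) = 0.122861
  f(1.873972) = 0.017407
  x_4 = 1.873972 - 0.017407×(1.873972 - 1.729230)/(0.017407 - 0.122861)
       = 1.897865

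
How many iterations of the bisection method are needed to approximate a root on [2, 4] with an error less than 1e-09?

We need (b-a)/2^n ≤ 1e-09
(4 - 2)/2^n ≤ 1e-09
2/2^n ≤ 1e-09
2^n ≥ 2000000000
n ≥ log₂(2000000000) = 30.90
n ≥ 31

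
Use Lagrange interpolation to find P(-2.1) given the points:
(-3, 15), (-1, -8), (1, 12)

Lagrange interpolation formula:
P(x) = Σ yᵢ × Lᵢ(x)
where Lᵢ(x) = Π_{j≠i} (x - xⱼ)/(xᵢ - xⱼ)

L_0(-2.1) = (-2.1 - (-1))/(-3 - (-1)) × (-2.1 - 1)/(-3 - 1) = 0.426250
L_1(-2.1) = (-2.1 - (-3))/(-1 - (-3)) × (-2.1 - 1)/(-1 - 1) = 0.697500
L_2(-2.1) = (-2.1 - (-3))/(1 - (-3)) × (-2.1 - (-1))/(1 - (-1)) = -0.123750

P(-2.1) = 15×L_0(-2.1) + (-8)×L_1(-2.1) + 12×L_2(-2.1)
P(-2.1) = -0.671250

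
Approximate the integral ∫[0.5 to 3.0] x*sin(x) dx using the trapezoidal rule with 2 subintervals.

f(x) = x*sin(x)
a = 0.5, b = 3.0, n = 2
h = (b - a)/n = 1.250000

Trapezoidal rule: (h/2)[f(x₀) + 2f(x₁) + 2f(x₂) + ... + f(xₙ)]

x_0 = 0.5000, f(x_0) = 0.239713, coefficient = 1
x_1 = 1.7500, f(x_1) = 1.721975, coefficient = 2
x_2 = 3.0000, f(x_2) = 0.423360, coefficient = 1

I ≈ (1.250000/2) × 4.107024 = 2.566890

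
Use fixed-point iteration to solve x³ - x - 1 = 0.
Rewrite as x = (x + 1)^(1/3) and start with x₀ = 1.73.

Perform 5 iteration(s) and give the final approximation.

Equation: x³ - x - 1 = 0
Fixed-point form: x = (x + 1)^(1/3)
x₀ = 1.73

x_1 = g(1.730000) = 1.397615
x_2 = g(1.397615) = 1.338422
x_3 = g(1.338422) = 1.327316
x_4 = g(1.327316) = 1.325211
x_5 = g(1.325211) = 1.324812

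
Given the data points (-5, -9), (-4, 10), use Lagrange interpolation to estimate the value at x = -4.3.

Lagrange interpolation formula:
P(x) = Σ yᵢ × Lᵢ(x)
where Lᵢ(x) = Π_{j≠i} (x - xⱼ)/(xᵢ - xⱼ)

L_0(-4.3) = (-4.3 - (-4))/(-5 - (-4)) = 0.300000
L_1(-4.3) = (-4.3 - (-5))/(-4 - (-5)) = 0.700000

P(-4.3) = (-9)×L_0(-4.3) + 10×L_1(-4.3)
P(-4.3) = 4.300000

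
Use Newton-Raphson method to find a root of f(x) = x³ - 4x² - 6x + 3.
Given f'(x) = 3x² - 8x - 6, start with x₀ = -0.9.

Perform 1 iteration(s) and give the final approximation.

f(x) = x³ - 4x² - 6x + 3
f'(x) = 3x² - 8x - 6
x₀ = -0.9

Newton-Raphson formula: x_{n+1} = x_n - f(x_n)/f'(x_n)

Iteration 1:
  f(-0.900000) = 4.431000
  f'(-0.900000) = 3.630000
  x_1 = -0.900000 - 4.431000/3.630000 = -2.120661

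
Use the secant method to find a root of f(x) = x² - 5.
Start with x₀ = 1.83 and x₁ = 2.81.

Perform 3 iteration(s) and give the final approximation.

f(x) = x² - 5
x₀ = 1.83, x₁ = 2.81

Secant formula: x_{n+1} = x_n - f(x_n)(x_n - x_{n-1})/(f(x_n) - f(x_{n-1}))

Iteration 1:
  f(1.830000) = -1.651100
  f(2.810000) = 2.896100
  x_2 = 2.810000 - 2.896100×(2.810000 - 1.830000)/(2.896100 - (-1.651100))
       = 2.185841
Iteration 2:
  f(2.810000) = 2.896100
  f(2.185841) = -0.222101
  x_3 = 2.185841 - (-0.222101)×(2.185841 - 2.810000)/(-0.222101 - 2.896100)
       = 2.230298
Iteration 3:
  f(2.185841) = -0.222101
  f(2.230298) = -0.025772
  x_4 = 2.230298 - (-0.025772)×(2.230298 - 2.185841)/(-0.025772 - (-0.222101))
       = 2.236134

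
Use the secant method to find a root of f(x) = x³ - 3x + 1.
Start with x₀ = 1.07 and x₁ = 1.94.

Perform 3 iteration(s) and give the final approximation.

f(x) = x³ - 3x + 1
x₀ = 1.07, x₁ = 1.94

Secant formula: x_{n+1} = x_n - f(x_n)(x_n - x_{n-1})/(f(x_n) - f(x_{n-1}))

Iteration 1:
  f(1.070000) = -0.984957
  f(1.940000) = 2.481384
  x_2 = 1.940000 - 2.481384×(1.940000 - 1.070000)/(2.481384 - (-0.984957))
       = 1.317210
Iteration 2:
  f(1.940000) = 2.481384
  f(1.317210) = -0.666216
  x_3 = 1.317210 - (-0.666216)×(1.317210 - 1.940000)/(-0.666216 - 2.481384)
       = 1.449028
Iteration 3:
  f(1.317210) = -0.666216
  f(1.449028) = -0.304584
  x_4 = 1.449028 - (-0.304584)×(1.449028 - 1.317210)/(-0.304584 - (-0.666216))
       = 1.560053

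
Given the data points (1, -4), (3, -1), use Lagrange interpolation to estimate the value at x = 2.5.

Lagrange interpolation formula:
P(x) = Σ yᵢ × Lᵢ(x)
where Lᵢ(x) = Π_{j≠i} (x - xⱼ)/(xᵢ - xⱼ)

L_0(2.5) = (2.5 - 3)/(1 - 3) = 0.250000
L_1(2.5) = (2.5 - 1)/(3 - 1) = 0.750000

P(2.5) = (-4)×L_0(2.5) + (-1)×L_1(2.5)
P(2.5) = -1.750000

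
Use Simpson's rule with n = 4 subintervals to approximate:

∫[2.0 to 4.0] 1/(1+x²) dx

f(x) = 1/(1+x²)
a = 2.0, b = 4.0, n = 4
h = (b - a)/n = 0.500000

Simpson's rule: (h/3)[f(x₀) + 4f(x₁) + 2f(x₂) + ... + f(xₙ)]

x_0 = 2.0000, f(x_0) = 0.200000, coefficient = 1
x_1 = 2.5000, f(x_1) = 0.137931, coefficient = 4
x_2 = 3.0000, f(x_2) = 0.100000, coefficient = 2
x_3 = 3.5000, f(x_3) = 0.075472, coefficient = 4
x_4 = 4.0000, f(x_4) = 0.058824, coefficient = 1

I ≈ (0.500000/3) × 1.312434 = 0.218739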